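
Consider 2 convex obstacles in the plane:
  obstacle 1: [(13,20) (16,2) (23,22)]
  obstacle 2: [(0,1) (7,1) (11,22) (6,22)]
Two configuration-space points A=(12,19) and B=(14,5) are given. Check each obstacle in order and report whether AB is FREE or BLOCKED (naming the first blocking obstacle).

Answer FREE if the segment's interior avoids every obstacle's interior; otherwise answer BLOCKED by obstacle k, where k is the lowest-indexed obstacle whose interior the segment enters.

FREE

Obstacle 1 [(13,20) (16,2) (23,22)]:
  edge (13,20)–(16,2): clear
  edge (16,2)–(23,22): clear
  edge (23,22)–(13,20): clear
  midpoint (13,12) outside
  → clear
Obstacle 2 [(0,1) (7,1) (11,22) (6,22)]:
  edge (0,1)–(7,1): clear
  edge (7,1)–(11,22): clear
  edge (11,22)–(6,22): clear
  edge (6,22)–(0,1): clear
  midpoint (13,12) outside
  → clear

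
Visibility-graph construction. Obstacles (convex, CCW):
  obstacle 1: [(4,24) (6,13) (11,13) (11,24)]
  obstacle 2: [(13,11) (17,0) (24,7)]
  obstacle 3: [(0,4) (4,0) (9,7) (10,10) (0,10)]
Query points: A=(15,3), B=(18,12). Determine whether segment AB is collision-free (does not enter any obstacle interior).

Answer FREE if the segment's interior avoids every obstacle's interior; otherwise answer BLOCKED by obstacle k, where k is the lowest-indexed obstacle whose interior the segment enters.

Obstacle 1 [(4,24) (6,13) (11,13) (11,24)]:
  edge (4,24)–(6,13): clear
  edge (6,13)–(11,13): clear
  edge (11,13)–(11,24): clear
  edge (11,24)–(4,24): clear
  midpoint (33/2,15/2) outside
  → clear
Obstacle 2 [(13,11) (17,0) (24,7)]:
  edge (13,11)–(17,0): crosses AB
  edge (17,0)–(24,7): clear
  edge (24,7)–(13,11): crosses AB
  → BLOCKED
Obstacle 3 [(0,4) (4,0) (9,7) (10,10) (0,10)]:
  edge (0,4)–(4,0): clear
  edge (4,0)–(9,7): clear
  edge (9,7)–(10,10): clear
  edge (10,10)–(0,10): clear
  edge (0,10)–(0,4): clear
  midpoint (33/2,15/2) outside
  → clear

BLOCKED by obstacle 2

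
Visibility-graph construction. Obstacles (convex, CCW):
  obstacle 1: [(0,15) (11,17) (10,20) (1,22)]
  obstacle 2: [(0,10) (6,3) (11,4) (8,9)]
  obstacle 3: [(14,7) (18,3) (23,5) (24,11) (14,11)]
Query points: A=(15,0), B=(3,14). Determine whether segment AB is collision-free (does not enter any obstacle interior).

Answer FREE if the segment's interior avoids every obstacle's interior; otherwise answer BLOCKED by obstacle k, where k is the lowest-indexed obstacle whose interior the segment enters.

Obstacle 1 [(0,15) (11,17) (10,20) (1,22)]:
  edge (0,15)–(11,17): clear
  edge (11,17)–(10,20): clear
  edge (10,20)–(1,22): clear
  edge (1,22)–(0,15): clear
  midpoint (9,7) outside
  → clear
Obstacle 2 [(0,10) (6,3) (11,4) (8,9)]:
  edge (0,10)–(6,3): clear
  edge (6,3)–(11,4): clear
  edge (11,4)–(8,9): crosses AB
  edge (8,9)–(0,10): crosses AB
  → BLOCKED
Obstacle 3 [(14,7) (18,3) (23,5) (24,11) (14,11)]:
  edge (14,7)–(18,3): clear
  edge (18,3)–(23,5): clear
  edge (23,5)–(24,11): clear
  edge (24,11)–(14,11): clear
  edge (14,11)–(14,7): clear
  midpoint (9,7) outside
  → clear

BLOCKED by obstacle 2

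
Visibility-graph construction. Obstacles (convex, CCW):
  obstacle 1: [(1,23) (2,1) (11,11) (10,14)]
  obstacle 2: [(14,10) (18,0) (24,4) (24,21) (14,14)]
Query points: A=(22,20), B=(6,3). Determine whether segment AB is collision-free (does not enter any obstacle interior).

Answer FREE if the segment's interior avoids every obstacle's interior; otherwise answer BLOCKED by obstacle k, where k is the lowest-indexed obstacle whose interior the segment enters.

BLOCKED by obstacle 2

Obstacle 1 [(1,23) (2,1) (11,11) (10,14)]:
  edge (1,23)–(2,1): clear
  edge (2,1)–(11,11): clear
  edge (11,11)–(10,14): clear
  edge (10,14)–(1,23): clear
  midpoint (14,23/2) outside
  → clear
Obstacle 2 [(14,10) (18,0) (24,4) (24,21) (14,14)]:
  edge (14,10)–(18,0): clear
  edge (18,0)–(24,4): clear
  edge (24,4)–(24,21): clear
  edge (24,21)–(14,14): crosses AB
  edge (14,14)–(14,10): crosses AB
  → BLOCKED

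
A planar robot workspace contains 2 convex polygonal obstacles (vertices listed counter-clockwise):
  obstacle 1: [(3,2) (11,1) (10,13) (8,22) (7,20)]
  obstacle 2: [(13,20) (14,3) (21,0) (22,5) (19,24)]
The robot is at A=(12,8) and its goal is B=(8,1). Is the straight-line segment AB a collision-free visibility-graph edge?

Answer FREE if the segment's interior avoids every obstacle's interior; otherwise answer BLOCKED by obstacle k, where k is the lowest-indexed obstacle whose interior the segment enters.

BLOCKED by obstacle 1

Obstacle 1 [(3,2) (11,1) (10,13) (8,22) (7,20)]:
  edge (3,2)–(11,1): crosses AB
  edge (11,1)–(10,13): crosses AB
  edge (10,13)–(8,22): clear
  edge (8,22)–(7,20): clear
  edge (7,20)–(3,2): clear
  → BLOCKED
Obstacle 2 [(13,20) (14,3) (21,0) (22,5) (19,24)]:
  edge (13,20)–(14,3): clear
  edge (14,3)–(21,0): clear
  edge (21,0)–(22,5): clear
  edge (22,5)–(19,24): clear
  edge (19,24)–(13,20): clear
  midpoint (10,9/2) outside
  → clear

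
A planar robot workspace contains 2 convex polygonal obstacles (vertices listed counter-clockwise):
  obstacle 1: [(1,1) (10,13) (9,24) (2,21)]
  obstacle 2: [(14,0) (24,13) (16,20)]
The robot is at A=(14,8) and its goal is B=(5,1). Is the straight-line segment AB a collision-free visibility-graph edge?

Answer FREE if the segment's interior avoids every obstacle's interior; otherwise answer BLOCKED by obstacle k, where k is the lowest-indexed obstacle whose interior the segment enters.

FREE

Obstacle 1 [(1,1) (10,13) (9,24) (2,21)]:
  edge (1,1)–(10,13): clear
  edge (10,13)–(9,24): clear
  edge (9,24)–(2,21): clear
  edge (2,21)–(1,1): clear
  midpoint (19/2,9/2) outside
  → clear
Obstacle 2 [(14,0) (24,13) (16,20)]:
  edge (14,0)–(24,13): clear
  edge (24,13)–(16,20): clear
  edge (16,20)–(14,0): clear
  midpoint (19/2,9/2) outside
  → clear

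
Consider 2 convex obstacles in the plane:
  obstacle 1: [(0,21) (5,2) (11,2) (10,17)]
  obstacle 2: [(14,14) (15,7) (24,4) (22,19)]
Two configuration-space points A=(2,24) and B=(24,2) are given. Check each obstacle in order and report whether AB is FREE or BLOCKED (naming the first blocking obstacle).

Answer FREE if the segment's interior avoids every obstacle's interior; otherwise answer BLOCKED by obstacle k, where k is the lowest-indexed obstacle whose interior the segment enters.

Obstacle 1 [(0,21) (5,2) (11,2) (10,17)]:
  edge (0,21)–(5,2): clear
  edge (5,2)–(11,2): clear
  edge (11,2)–(10,17): crosses AB
  edge (10,17)–(0,21): crosses AB
  → BLOCKED
Obstacle 2 [(14,14) (15,7) (24,4) (22,19)]:
  edge (14,14)–(15,7): crosses AB
  edge (15,7)–(24,4): crosses AB
  edge (24,4)–(22,19): clear
  edge (22,19)–(14,14): clear
  → BLOCKED

BLOCKED by obstacle 1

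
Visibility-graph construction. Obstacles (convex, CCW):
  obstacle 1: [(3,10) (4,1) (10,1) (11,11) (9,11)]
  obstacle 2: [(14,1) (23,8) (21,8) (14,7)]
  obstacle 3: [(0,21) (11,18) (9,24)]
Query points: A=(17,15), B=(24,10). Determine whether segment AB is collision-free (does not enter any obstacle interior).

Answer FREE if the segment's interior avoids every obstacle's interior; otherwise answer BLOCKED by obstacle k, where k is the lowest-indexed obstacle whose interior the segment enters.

FREE

Obstacle 1 [(3,10) (4,1) (10,1) (11,11) (9,11)]:
  edge (3,10)–(4,1): clear
  edge (4,1)–(10,1): clear
  edge (10,1)–(11,11): clear
  edge (11,11)–(9,11): clear
  edge (9,11)–(3,10): clear
  midpoint (41/2,25/2) outside
  → clear
Obstacle 2 [(14,1) (23,8) (21,8) (14,7)]:
  edge (14,1)–(23,8): clear
  edge (23,8)–(21,8): clear
  edge (21,8)–(14,7): clear
  edge (14,7)–(14,1): clear
  midpoint (41/2,25/2) outside
  → clear
Obstacle 3 [(0,21) (11,18) (9,24)]:
  edge (0,21)–(11,18): clear
  edge (11,18)–(9,24): clear
  edge (9,24)–(0,21): clear
  midpoint (41/2,25/2) outside
  → clear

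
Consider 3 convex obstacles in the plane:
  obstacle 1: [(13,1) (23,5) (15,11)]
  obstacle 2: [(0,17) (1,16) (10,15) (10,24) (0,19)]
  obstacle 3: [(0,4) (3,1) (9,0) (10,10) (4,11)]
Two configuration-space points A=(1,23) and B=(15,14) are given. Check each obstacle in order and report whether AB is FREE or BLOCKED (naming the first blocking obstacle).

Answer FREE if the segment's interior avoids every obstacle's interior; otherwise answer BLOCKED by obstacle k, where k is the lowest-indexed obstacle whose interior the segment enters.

Obstacle 1 [(13,1) (23,5) (15,11)]:
  edge (13,1)–(23,5): clear
  edge (23,5)–(15,11): clear
  edge (15,11)–(13,1): clear
  midpoint (8,37/2) outside
  → clear
Obstacle 2 [(0,17) (1,16) (10,15) (10,24) (0,19)]:
  edge (0,17)–(1,16): clear
  edge (1,16)–(10,15): clear
  edge (10,15)–(10,24): crosses AB
  edge (10,24)–(0,19): crosses AB
  edge (0,19)–(0,17): clear
  → BLOCKED
Obstacle 3 [(0,4) (3,1) (9,0) (10,10) (4,11)]:
  edge (0,4)–(3,1): clear
  edge (3,1)–(9,0): clear
  edge (9,0)–(10,10): clear
  edge (10,10)–(4,11): clear
  edge (4,11)–(0,4): clear
  midpoint (8,37/2) outside
  → clear

BLOCKED by obstacle 2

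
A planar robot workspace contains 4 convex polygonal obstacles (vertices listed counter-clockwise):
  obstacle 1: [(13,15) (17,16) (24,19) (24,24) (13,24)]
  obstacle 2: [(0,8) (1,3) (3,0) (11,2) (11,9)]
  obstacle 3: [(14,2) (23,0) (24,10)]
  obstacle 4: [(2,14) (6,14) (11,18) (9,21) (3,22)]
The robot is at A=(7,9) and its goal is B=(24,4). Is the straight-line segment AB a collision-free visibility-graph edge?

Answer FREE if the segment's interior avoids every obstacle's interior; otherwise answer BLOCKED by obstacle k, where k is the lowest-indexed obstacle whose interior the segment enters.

BLOCKED by obstacle 2

Obstacle 1 [(13,15) (17,16) (24,19) (24,24) (13,24)]:
  edge (13,15)–(17,16): clear
  edge (17,16)–(24,19): clear
  edge (24,19)–(24,24): clear
  edge (24,24)–(13,24): clear
  edge (13,24)–(13,15): clear
  midpoint (31/2,13/2) outside
  → clear
Obstacle 2 [(0,8) (1,3) (3,0) (11,2) (11,9)]:
  edge (0,8)–(1,3): clear
  edge (1,3)–(3,0): clear
  edge (3,0)–(11,2): clear
  edge (11,2)–(11,9): crosses AB
  edge (11,9)–(0,8): crosses AB
  → BLOCKED
Obstacle 3 [(14,2) (23,0) (24,10)]:
  edge (14,2)–(23,0): clear
  edge (23,0)–(24,10): crosses AB
  edge (24,10)–(14,2): crosses AB
  → BLOCKED
Obstacle 4 [(2,14) (6,14) (11,18) (9,21) (3,22)]:
  edge (2,14)–(6,14): clear
  edge (6,14)–(11,18): clear
  edge (11,18)–(9,21): clear
  edge (9,21)–(3,22): clear
  edge (3,22)–(2,14): clear
  midpoint (31/2,13/2) outside
  → clear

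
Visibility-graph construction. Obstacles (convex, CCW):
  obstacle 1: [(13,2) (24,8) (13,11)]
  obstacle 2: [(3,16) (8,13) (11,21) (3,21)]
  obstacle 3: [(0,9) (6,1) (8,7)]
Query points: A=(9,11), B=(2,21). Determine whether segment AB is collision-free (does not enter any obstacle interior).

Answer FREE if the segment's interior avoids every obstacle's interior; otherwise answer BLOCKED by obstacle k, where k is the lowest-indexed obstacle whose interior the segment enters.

Obstacle 1 [(13,2) (24,8) (13,11)]:
  edge (13,2)–(24,8): clear
  edge (24,8)–(13,11): clear
  edge (13,11)–(13,2): clear
  midpoint (11/2,16) outside
  → clear
Obstacle 2 [(3,16) (8,13) (11,21) (3,21)]:
  edge (3,16)–(8,13): crosses AB
  edge (8,13)–(11,21): clear
  edge (11,21)–(3,21): clear
  edge (3,21)–(3,16): crosses AB
  → BLOCKED
Obstacle 3 [(0,9) (6,1) (8,7)]:
  edge (0,9)–(6,1): clear
  edge (6,1)–(8,7): clear
  edge (8,7)–(0,9): clear
  midpoint (11/2,16) outside
  → clear

BLOCKED by obstacle 2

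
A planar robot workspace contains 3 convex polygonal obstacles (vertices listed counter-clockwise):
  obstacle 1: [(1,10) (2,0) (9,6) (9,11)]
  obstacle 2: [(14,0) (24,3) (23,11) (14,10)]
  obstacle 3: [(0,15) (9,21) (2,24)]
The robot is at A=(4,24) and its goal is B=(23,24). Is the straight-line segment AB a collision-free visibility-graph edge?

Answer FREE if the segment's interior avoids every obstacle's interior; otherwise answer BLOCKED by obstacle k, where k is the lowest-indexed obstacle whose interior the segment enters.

FREE

Obstacle 1 [(1,10) (2,0) (9,6) (9,11)]:
  edge (1,10)–(2,0): clear
  edge (2,0)–(9,6): clear
  edge (9,6)–(9,11): clear
  edge (9,11)–(1,10): clear
  midpoint (27/2,24) outside
  → clear
Obstacle 2 [(14,0) (24,3) (23,11) (14,10)]:
  edge (14,0)–(24,3): clear
  edge (24,3)–(23,11): clear
  edge (23,11)–(14,10): clear
  edge (14,10)–(14,0): clear
  midpoint (27/2,24) outside
  → clear
Obstacle 3 [(0,15) (9,21) (2,24)]:
  edge (0,15)–(9,21): clear
  edge (9,21)–(2,24): clear
  edge (2,24)–(0,15): clear
  midpoint (27/2,24) outside
  → clear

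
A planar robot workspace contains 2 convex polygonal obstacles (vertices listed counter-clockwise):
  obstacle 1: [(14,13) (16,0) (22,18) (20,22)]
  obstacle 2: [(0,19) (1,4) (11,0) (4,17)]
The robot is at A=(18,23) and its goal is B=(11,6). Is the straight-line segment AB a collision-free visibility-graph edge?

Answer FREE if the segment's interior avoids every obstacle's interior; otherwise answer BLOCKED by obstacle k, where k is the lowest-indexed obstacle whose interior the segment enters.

Obstacle 1 [(14,13) (16,0) (22,18) (20,22)]:
  edge (14,13)–(16,0): clear
  edge (16,0)–(22,18): clear
  edge (22,18)–(20,22): clear
  edge (20,22)–(14,13): clear
  midpoint (29/2,29/2) outside
  → clear
Obstacle 2 [(0,19) (1,4) (11,0) (4,17)]:
  edge (0,19)–(1,4): clear
  edge (1,4)–(11,0): clear
  edge (11,0)–(4,17): clear
  edge (4,17)–(0,19): clear
  midpoint (29/2,29/2) outside
  → clear

FREE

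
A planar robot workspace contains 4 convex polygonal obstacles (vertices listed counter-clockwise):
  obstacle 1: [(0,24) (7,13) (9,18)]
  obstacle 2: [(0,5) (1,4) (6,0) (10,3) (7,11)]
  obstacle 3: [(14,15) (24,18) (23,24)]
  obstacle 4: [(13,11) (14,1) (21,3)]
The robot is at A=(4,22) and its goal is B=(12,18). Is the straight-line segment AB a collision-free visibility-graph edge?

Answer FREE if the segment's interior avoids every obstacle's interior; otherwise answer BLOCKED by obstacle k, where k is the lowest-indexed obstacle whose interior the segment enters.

FREE

Obstacle 1 [(0,24) (7,13) (9,18)]:
  edge (0,24)–(7,13): clear
  edge (7,13)–(9,18): clear
  edge (9,18)–(0,24): clear
  midpoint (8,20) outside
  → clear
Obstacle 2 [(0,5) (1,4) (6,0) (10,3) (7,11)]:
  edge (0,5)–(1,4): clear
  edge (1,4)–(6,0): clear
  edge (6,0)–(10,3): clear
  edge (10,3)–(7,11): clear
  edge (7,11)–(0,5): clear
  midpoint (8,20) outside
  → clear
Obstacle 3 [(14,15) (24,18) (23,24)]:
  edge (14,15)–(24,18): clear
  edge (24,18)–(23,24): clear
  edge (23,24)–(14,15): clear
  midpoint (8,20) outside
  → clear
Obstacle 4 [(13,11) (14,1) (21,3)]:
  edge (13,11)–(14,1): clear
  edge (14,1)–(21,3): clear
  edge (21,3)–(13,11): clear
  midpoint (8,20) outside
  → clear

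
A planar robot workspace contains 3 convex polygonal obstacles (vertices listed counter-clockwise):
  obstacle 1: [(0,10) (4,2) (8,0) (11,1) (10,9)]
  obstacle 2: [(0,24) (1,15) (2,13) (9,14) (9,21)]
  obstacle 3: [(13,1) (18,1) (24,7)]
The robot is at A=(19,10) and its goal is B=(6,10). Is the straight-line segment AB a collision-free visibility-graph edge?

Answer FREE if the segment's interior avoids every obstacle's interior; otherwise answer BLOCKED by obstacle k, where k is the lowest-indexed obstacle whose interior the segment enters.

FREE

Obstacle 1 [(0,10) (4,2) (8,0) (11,1) (10,9)]:
  edge (0,10)–(4,2): clear
  edge (4,2)–(8,0): clear
  edge (8,0)–(11,1): clear
  edge (11,1)–(10,9): clear
  edge (10,9)–(0,10): clear
  midpoint (25/2,10) outside
  → clear
Obstacle 2 [(0,24) (1,15) (2,13) (9,14) (9,21)]:
  edge (0,24)–(1,15): clear
  edge (1,15)–(2,13): clear
  edge (2,13)–(9,14): clear
  edge (9,14)–(9,21): clear
  edge (9,21)–(0,24): clear
  midpoint (25/2,10) outside
  → clear
Obstacle 3 [(13,1) (18,1) (24,7)]:
  edge (13,1)–(18,1): clear
  edge (18,1)–(24,7): clear
  edge (24,7)–(13,1): clear
  midpoint (25/2,10) outside
  → clear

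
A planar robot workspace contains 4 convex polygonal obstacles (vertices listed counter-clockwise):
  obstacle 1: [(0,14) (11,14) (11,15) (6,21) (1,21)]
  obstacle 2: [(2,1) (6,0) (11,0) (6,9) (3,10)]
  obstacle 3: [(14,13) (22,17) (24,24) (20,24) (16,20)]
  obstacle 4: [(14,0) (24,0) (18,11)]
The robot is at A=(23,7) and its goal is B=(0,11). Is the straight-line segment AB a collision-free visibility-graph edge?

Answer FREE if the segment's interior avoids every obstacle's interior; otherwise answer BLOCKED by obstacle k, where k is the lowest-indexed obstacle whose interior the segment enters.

BLOCKED by obstacle 4

Obstacle 1 [(0,14) (11,14) (11,15) (6,21) (1,21)]:
  edge (0,14)–(11,14): clear
  edge (11,14)–(11,15): clear
  edge (11,15)–(6,21): clear
  edge (6,21)–(1,21): clear
  edge (1,21)–(0,14): clear
  midpoint (23/2,9) outside
  → clear
Obstacle 2 [(2,1) (6,0) (11,0) (6,9) (3,10)]:
  edge (2,1)–(6,0): clear
  edge (6,0)–(11,0): clear
  edge (11,0)–(6,9): clear
  edge (6,9)–(3,10): clear
  edge (3,10)–(2,1): clear
  midpoint (23/2,9) outside
  → clear
Obstacle 3 [(14,13) (22,17) (24,24) (20,24) (16,20)]:
  edge (14,13)–(22,17): clear
  edge (22,17)–(24,24): clear
  edge (24,24)–(20,24): clear
  edge (20,24)–(16,20): clear
  edge (16,20)–(14,13): clear
  midpoint (23/2,9) outside
  → clear
Obstacle 4 [(14,0) (24,0) (18,11)]:
  edge (14,0)–(24,0): clear
  edge (24,0)–(18,11): crosses AB
  edge (18,11)–(14,0): crosses AB
  → BLOCKED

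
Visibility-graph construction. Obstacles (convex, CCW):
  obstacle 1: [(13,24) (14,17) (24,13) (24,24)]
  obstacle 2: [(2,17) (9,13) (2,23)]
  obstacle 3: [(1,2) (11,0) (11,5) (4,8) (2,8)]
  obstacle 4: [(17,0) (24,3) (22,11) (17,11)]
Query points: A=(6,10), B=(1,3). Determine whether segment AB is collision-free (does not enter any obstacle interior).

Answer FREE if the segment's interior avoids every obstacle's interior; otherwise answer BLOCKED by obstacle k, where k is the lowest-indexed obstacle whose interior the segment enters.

Obstacle 1 [(13,24) (14,17) (24,13) (24,24)]:
  edge (13,24)–(14,17): clear
  edge (14,17)–(24,13): clear
  edge (24,13)–(24,24): clear
  edge (24,24)–(13,24): clear
  midpoint (7/2,13/2) outside
  → clear
Obstacle 2 [(2,17) (9,13) (2,23)]:
  edge (2,17)–(9,13): clear
  edge (9,13)–(2,23): clear
  edge (2,23)–(2,17): clear
  midpoint (7/2,13/2) outside
  → clear
Obstacle 3 [(1,2) (11,0) (11,5) (4,8) (2,8)]:
  edge (1,2)–(11,0): clear
  edge (11,0)–(11,5): clear
  edge (11,5)–(4,8): crosses AB
  edge (4,8)–(2,8): clear
  edge (2,8)–(1,2): crosses AB
  → BLOCKED
Obstacle 4 [(17,0) (24,3) (22,11) (17,11)]:
  edge (17,0)–(24,3): clear
  edge (24,3)–(22,11): clear
  edge (22,11)–(17,11): clear
  edge (17,11)–(17,0): clear
  midpoint (7/2,13/2) outside
  → clear

BLOCKED by obstacle 3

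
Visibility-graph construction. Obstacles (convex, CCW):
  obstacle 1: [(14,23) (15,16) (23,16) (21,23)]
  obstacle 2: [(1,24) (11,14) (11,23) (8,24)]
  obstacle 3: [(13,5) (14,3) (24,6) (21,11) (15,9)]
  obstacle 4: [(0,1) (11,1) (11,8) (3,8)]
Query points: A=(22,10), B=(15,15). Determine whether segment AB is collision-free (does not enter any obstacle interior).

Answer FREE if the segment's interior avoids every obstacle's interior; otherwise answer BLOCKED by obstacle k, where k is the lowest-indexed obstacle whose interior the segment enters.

Obstacle 1 [(14,23) (15,16) (23,16) (21,23)]:
  edge (14,23)–(15,16): clear
  edge (15,16)–(23,16): clear
  edge (23,16)–(21,23): clear
  edge (21,23)–(14,23): clear
  midpoint (37/2,25/2) outside
  → clear
Obstacle 2 [(1,24) (11,14) (11,23) (8,24)]:
  edge (1,24)–(11,14): clear
  edge (11,14)–(11,23): clear
  edge (11,23)–(8,24): clear
  edge (8,24)–(1,24): clear
  midpoint (37/2,25/2) outside
  → clear
Obstacle 3 [(13,5) (14,3) (24,6) (21,11) (15,9)]:
  edge (13,5)–(14,3): clear
  edge (14,3)–(24,6): clear
  edge (24,6)–(21,11): crosses AB
  edge (21,11)–(15,9): crosses AB
  edge (15,9)–(13,5): clear
  → BLOCKED
Obstacle 4 [(0,1) (11,1) (11,8) (3,8)]:
  edge (0,1)–(11,1): clear
  edge (11,1)–(11,8): clear
  edge (11,8)–(3,8): clear
  edge (3,8)–(0,1): clear
  midpoint (37/2,25/2) outside
  → clear

BLOCKED by obstacle 3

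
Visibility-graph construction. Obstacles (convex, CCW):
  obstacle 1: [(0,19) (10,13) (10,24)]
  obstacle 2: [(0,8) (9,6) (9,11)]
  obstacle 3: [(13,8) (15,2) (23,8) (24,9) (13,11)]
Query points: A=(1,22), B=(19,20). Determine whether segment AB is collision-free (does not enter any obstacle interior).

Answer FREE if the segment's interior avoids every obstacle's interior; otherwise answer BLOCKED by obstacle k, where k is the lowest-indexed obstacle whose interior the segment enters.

Obstacle 1 [(0,19) (10,13) (10,24)]:
  edge (0,19)–(10,13): clear
  edge (10,13)–(10,24): crosses AB
  edge (10,24)–(0,19): crosses AB
  → BLOCKED
Obstacle 2 [(0,8) (9,6) (9,11)]:
  edge (0,8)–(9,6): clear
  edge (9,6)–(9,11): clear
  edge (9,11)–(0,8): clear
  midpoint (10,21) outside
  → clear
Obstacle 3 [(13,8) (15,2) (23,8) (24,9) (13,11)]:
  edge (13,8)–(15,2): clear
  edge (15,2)–(23,8): clear
  edge (23,8)–(24,9): clear
  edge (24,9)–(13,11): clear
  edge (13,11)–(13,8): clear
  midpoint (10,21) outside
  → clear

BLOCKED by obstacle 1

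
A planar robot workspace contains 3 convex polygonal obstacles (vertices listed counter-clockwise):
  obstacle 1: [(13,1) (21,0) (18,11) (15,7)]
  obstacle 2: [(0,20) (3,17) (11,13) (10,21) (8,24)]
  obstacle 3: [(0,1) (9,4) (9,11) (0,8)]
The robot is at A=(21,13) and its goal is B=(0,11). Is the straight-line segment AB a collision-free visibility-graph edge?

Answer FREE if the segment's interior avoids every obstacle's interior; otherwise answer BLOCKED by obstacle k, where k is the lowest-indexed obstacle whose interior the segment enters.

FREE

Obstacle 1 [(13,1) (21,0) (18,11) (15,7)]:
  edge (13,1)–(21,0): clear
  edge (21,0)–(18,11): clear
  edge (18,11)–(15,7): clear
  edge (15,7)–(13,1): clear
  midpoint (21/2,12) outside
  → clear
Obstacle 2 [(0,20) (3,17) (11,13) (10,21) (8,24)]:
  edge (0,20)–(3,17): clear
  edge (3,17)–(11,13): clear
  edge (11,13)–(10,21): clear
  edge (10,21)–(8,24): clear
  edge (8,24)–(0,20): clear
  midpoint (21/2,12) outside
  → clear
Obstacle 3 [(0,1) (9,4) (9,11) (0,8)]:
  edge (0,1)–(9,4): clear
  edge (9,4)–(9,11): clear
  edge (9,11)–(0,8): clear
  edge (0,8)–(0,1): clear
  midpoint (21/2,12) outside
  → clear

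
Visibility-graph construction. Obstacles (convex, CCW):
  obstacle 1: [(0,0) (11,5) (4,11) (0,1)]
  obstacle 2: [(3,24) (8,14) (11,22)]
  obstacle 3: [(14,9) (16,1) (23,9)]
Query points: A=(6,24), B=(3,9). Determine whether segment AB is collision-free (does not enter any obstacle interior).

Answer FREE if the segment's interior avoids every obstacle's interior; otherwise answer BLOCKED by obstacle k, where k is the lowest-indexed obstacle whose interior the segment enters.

Obstacle 1 [(0,0) (11,5) (4,11) (0,1)]:
  edge (0,0)–(11,5): clear
  edge (11,5)–(4,11): clear
  edge (4,11)–(0,1): clear
  edge (0,1)–(0,0): clear
  midpoint (9/2,33/2) outside
  → clear
Obstacle 2 [(3,24) (8,14) (11,22)]:
  edge (3,24)–(8,14): crosses AB
  edge (8,14)–(11,22): clear
  edge (11,22)–(3,24): crosses AB
  → BLOCKED
Obstacle 3 [(14,9) (16,1) (23,9)]:
  edge (14,9)–(16,1): clear
  edge (16,1)–(23,9): clear
  edge (23,9)–(14,9): clear
  midpoint (9/2,33/2) outside
  → clear

BLOCKED by obstacle 2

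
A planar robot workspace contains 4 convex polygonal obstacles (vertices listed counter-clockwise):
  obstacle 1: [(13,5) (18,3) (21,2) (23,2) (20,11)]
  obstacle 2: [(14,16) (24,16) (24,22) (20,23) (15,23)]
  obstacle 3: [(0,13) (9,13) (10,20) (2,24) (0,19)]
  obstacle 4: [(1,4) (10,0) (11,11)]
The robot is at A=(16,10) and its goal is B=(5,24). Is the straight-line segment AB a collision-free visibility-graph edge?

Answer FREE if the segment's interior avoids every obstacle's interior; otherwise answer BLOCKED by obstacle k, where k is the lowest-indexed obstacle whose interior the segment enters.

BLOCKED by obstacle 3

Obstacle 1 [(13,5) (18,3) (21,2) (23,2) (20,11)]:
  edge (13,5)–(18,3): clear
  edge (18,3)–(21,2): clear
  edge (21,2)–(23,2): clear
  edge (23,2)–(20,11): clear
  edge (20,11)–(13,5): clear
  midpoint (21/2,17) outside
  → clear
Obstacle 2 [(14,16) (24,16) (24,22) (20,23) (15,23)]:
  edge (14,16)–(24,16): clear
  edge (24,16)–(24,22): clear
  edge (24,22)–(20,23): clear
  edge (20,23)–(15,23): clear
  edge (15,23)–(14,16): clear
  midpoint (21/2,17) outside
  → clear
Obstacle 3 [(0,13) (9,13) (10,20) (2,24) (0,19)]:
  edge (0,13)–(9,13): clear
  edge (9,13)–(10,20): crosses AB
  edge (10,20)–(2,24): crosses AB
  edge (2,24)–(0,19): clear
  edge (0,19)–(0,13): clear
  → BLOCKED
Obstacle 4 [(1,4) (10,0) (11,11)]:
  edge (1,4)–(10,0): clear
  edge (10,0)–(11,11): clear
  edge (11,11)–(1,4): clear
  midpoint (21/2,17) outside
  → clear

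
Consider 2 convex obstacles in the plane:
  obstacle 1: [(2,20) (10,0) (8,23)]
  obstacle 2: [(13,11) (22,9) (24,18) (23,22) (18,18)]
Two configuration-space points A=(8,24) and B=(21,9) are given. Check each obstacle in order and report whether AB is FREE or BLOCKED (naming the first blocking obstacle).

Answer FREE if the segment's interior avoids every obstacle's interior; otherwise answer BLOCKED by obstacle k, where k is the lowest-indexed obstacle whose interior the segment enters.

Obstacle 1 [(2,20) (10,0) (8,23)]:
  edge (2,20)–(10,0): clear
  edge (10,0)–(8,23): clear
  edge (8,23)–(2,20): clear
  midpoint (29/2,33/2) outside
  → clear
Obstacle 2 [(13,11) (22,9) (24,18) (23,22) (18,18)]:
  edge (13,11)–(22,9): crosses AB
  edge (22,9)–(24,18): clear
  edge (24,18)–(23,22): clear
  edge (23,22)–(18,18): clear
  edge (18,18)–(13,11): crosses AB
  → BLOCKED

BLOCKED by obstacle 2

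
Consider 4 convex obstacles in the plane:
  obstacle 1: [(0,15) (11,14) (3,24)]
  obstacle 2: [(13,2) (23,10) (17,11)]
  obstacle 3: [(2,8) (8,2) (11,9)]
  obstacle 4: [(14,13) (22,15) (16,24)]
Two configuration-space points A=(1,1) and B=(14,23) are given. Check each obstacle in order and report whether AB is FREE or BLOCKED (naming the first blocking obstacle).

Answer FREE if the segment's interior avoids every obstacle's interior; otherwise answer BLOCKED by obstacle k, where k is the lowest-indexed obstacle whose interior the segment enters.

BLOCKED by obstacle 1

Obstacle 1 [(0,15) (11,14) (3,24)]:
  edge (0,15)–(11,14): crosses AB
  edge (11,14)–(3,24): crosses AB
  edge (3,24)–(0,15): clear
  → BLOCKED
Obstacle 2 [(13,2) (23,10) (17,11)]:
  edge (13,2)–(23,10): clear
  edge (23,10)–(17,11): clear
  edge (17,11)–(13,2): clear
  midpoint (15/2,12) outside
  → clear
Obstacle 3 [(2,8) (8,2) (11,9)]:
  edge (2,8)–(8,2): crosses AB
  edge (8,2)–(11,9): clear
  edge (11,9)–(2,8): crosses AB
  → BLOCKED
Obstacle 4 [(14,13) (22,15) (16,24)]:
  edge (14,13)–(22,15): clear
  edge (22,15)–(16,24): clear
  edge (16,24)–(14,13): clear
  midpoint (15/2,12) outside
  → clear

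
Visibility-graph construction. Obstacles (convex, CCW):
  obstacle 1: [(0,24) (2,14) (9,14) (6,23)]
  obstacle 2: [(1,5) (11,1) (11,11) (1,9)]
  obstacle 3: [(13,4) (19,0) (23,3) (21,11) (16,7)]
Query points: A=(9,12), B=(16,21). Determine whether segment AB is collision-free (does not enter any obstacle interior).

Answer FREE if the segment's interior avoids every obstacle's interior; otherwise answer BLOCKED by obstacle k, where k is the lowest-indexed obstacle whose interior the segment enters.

FREE

Obstacle 1 [(0,24) (2,14) (9,14) (6,23)]:
  edge (0,24)–(2,14): clear
  edge (2,14)–(9,14): clear
  edge (9,14)–(6,23): clear
  edge (6,23)–(0,24): clear
  midpoint (25/2,33/2) outside
  → clear
Obstacle 2 [(1,5) (11,1) (11,11) (1,9)]:
  edge (1,5)–(11,1): clear
  edge (11,1)–(11,11): clear
  edge (11,11)–(1,9): clear
  edge (1,9)–(1,5): clear
  midpoint (25/2,33/2) outside
  → clear
Obstacle 3 [(13,4) (19,0) (23,3) (21,11) (16,7)]:
  edge (13,4)–(19,0): clear
  edge (19,0)–(23,3): clear
  edge (23,3)–(21,11): clear
  edge (21,11)–(16,7): clear
  edge (16,7)–(13,4): clear
  midpoint (25/2,33/2) outside
  → clear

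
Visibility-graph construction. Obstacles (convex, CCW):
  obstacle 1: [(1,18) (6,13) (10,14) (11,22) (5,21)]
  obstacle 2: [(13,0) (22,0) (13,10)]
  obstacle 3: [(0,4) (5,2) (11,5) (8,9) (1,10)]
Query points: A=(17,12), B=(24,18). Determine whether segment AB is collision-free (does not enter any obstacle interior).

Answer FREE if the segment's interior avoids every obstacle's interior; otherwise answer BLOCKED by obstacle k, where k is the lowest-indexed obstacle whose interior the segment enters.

Obstacle 1 [(1,18) (6,13) (10,14) (11,22) (5,21)]:
  edge (1,18)–(6,13): clear
  edge (6,13)–(10,14): clear
  edge (10,14)–(11,22): clear
  edge (11,22)–(5,21): clear
  edge (5,21)–(1,18): clear
  midpoint (41/2,15) outside
  → clear
Obstacle 2 [(13,0) (22,0) (13,10)]:
  edge (13,0)–(22,0): clear
  edge (22,0)–(13,10): clear
  edge (13,10)–(13,0): clear
  midpoint (41/2,15) outside
  → clear
Obstacle 3 [(0,4) (5,2) (11,5) (8,9) (1,10)]:
  edge (0,4)–(5,2): clear
  edge (5,2)–(11,5): clear
  edge (11,5)–(8,9): clear
  edge (8,9)–(1,10): clear
  edge (1,10)–(0,4): clear
  midpoint (41/2,15) outside
  → clear

FREE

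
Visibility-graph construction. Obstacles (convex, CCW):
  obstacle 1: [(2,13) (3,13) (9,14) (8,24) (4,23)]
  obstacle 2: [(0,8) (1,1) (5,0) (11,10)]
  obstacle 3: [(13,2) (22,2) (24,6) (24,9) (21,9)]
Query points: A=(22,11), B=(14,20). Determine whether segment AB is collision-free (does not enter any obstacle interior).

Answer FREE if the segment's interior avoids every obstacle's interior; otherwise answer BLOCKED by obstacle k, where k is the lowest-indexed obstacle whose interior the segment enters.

FREE

Obstacle 1 [(2,13) (3,13) (9,14) (8,24) (4,23)]:
  edge (2,13)–(3,13): clear
  edge (3,13)–(9,14): clear
  edge (9,14)–(8,24): clear
  edge (8,24)–(4,23): clear
  edge (4,23)–(2,13): clear
  midpoint (18,31/2) outside
  → clear
Obstacle 2 [(0,8) (1,1) (5,0) (11,10)]:
  edge (0,8)–(1,1): clear
  edge (1,1)–(5,0): clear
  edge (5,0)–(11,10): clear
  edge (11,10)–(0,8): clear
  midpoint (18,31/2) outside
  → clear
Obstacle 3 [(13,2) (22,2) (24,6) (24,9) (21,9)]:
  edge (13,2)–(22,2): clear
  edge (22,2)–(24,6): clear
  edge (24,6)–(24,9): clear
  edge (24,9)–(21,9): clear
  edge (21,9)–(13,2): clear
  midpoint (18,31/2) outside
  → clear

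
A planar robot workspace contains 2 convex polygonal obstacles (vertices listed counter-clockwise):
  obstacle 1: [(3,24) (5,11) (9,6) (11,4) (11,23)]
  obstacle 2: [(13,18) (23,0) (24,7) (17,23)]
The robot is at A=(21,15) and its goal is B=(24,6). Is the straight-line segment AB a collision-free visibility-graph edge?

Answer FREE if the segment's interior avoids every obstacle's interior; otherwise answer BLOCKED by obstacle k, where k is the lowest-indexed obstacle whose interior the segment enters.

BLOCKED by obstacle 2

Obstacle 1 [(3,24) (5,11) (9,6) (11,4) (11,23)]:
  edge (3,24)–(5,11): clear
  edge (5,11)–(9,6): clear
  edge (9,6)–(11,4): clear
  edge (11,4)–(11,23): clear
  edge (11,23)–(3,24): clear
  midpoint (45/2,21/2) outside
  → clear
Obstacle 2 [(13,18) (23,0) (24,7) (17,23)]:
  edge (13,18)–(23,0): clear
  edge (23,0)–(24,7): crosses AB
  edge (24,7)–(17,23): crosses AB
  edge (17,23)–(13,18): clear
  → BLOCKED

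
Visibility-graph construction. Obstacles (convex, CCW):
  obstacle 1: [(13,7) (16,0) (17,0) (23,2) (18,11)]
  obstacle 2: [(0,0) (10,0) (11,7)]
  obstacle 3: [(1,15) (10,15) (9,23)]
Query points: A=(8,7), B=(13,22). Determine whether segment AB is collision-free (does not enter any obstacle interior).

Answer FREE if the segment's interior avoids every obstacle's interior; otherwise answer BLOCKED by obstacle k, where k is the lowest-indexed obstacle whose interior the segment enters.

FREE

Obstacle 1 [(13,7) (16,0) (17,0) (23,2) (18,11)]:
  edge (13,7)–(16,0): clear
  edge (16,0)–(17,0): clear
  edge (17,0)–(23,2): clear
  edge (23,2)–(18,11): clear
  edge (18,11)–(13,7): clear
  midpoint (21/2,29/2) outside
  → clear
Obstacle 2 [(0,0) (10,0) (11,7)]:
  edge (0,0)–(10,0): clear
  edge (10,0)–(11,7): clear
  edge (11,7)–(0,0): clear
  midpoint (21/2,29/2) outside
  → clear
Obstacle 3 [(1,15) (10,15) (9,23)]:
  edge (1,15)–(10,15): clear
  edge (10,15)–(9,23): clear
  edge (9,23)–(1,15): clear
  midpoint (21/2,29/2) outside
  → clear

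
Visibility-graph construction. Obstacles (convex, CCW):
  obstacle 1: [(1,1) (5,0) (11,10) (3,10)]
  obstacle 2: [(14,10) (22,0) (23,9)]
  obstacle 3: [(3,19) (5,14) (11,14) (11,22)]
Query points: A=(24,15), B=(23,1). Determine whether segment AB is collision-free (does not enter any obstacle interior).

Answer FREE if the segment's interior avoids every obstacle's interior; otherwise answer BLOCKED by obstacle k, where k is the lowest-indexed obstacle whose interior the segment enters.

FREE

Obstacle 1 [(1,1) (5,0) (11,10) (3,10)]:
  edge (1,1)–(5,0): clear
  edge (5,0)–(11,10): clear
  edge (11,10)–(3,10): clear
  edge (3,10)–(1,1): clear
  midpoint (47/2,8) outside
  → clear
Obstacle 2 [(14,10) (22,0) (23,9)]:
  edge (14,10)–(22,0): clear
  edge (22,0)–(23,9): clear
  edge (23,9)–(14,10): clear
  midpoint (47/2,8) outside
  → clear
Obstacle 3 [(3,19) (5,14) (11,14) (11,22)]:
  edge (3,19)–(5,14): clear
  edge (5,14)–(11,14): clear
  edge (11,14)–(11,22): clear
  edge (11,22)–(3,19): clear
  midpoint (47/2,8) outside
  → clear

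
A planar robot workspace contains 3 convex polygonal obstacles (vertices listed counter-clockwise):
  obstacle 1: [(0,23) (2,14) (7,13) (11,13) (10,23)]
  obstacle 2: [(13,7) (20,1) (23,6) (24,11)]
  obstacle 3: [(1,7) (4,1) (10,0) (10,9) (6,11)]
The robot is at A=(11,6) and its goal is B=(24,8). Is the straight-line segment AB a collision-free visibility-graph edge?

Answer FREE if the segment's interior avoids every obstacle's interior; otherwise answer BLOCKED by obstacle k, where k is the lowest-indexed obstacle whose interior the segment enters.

BLOCKED by obstacle 2

Obstacle 1 [(0,23) (2,14) (7,13) (11,13) (10,23)]:
  edge (0,23)–(2,14): clear
  edge (2,14)–(7,13): clear
  edge (7,13)–(11,13): clear
  edge (11,13)–(10,23): clear
  edge (10,23)–(0,23): clear
  midpoint (35/2,7) outside
  → clear
Obstacle 2 [(13,7) (20,1) (23,6) (24,11)]:
  edge (13,7)–(20,1): crosses AB
  edge (20,1)–(23,6): clear
  edge (23,6)–(24,11): crosses AB
  edge (24,11)–(13,7): clear
  → BLOCKED
Obstacle 3 [(1,7) (4,1) (10,0) (10,9) (6,11)]:
  edge (1,7)–(4,1): clear
  edge (4,1)–(10,0): clear
  edge (10,0)–(10,9): clear
  edge (10,9)–(6,11): clear
  edge (6,11)–(1,7): clear
  midpoint (35/2,7) outside
  → clear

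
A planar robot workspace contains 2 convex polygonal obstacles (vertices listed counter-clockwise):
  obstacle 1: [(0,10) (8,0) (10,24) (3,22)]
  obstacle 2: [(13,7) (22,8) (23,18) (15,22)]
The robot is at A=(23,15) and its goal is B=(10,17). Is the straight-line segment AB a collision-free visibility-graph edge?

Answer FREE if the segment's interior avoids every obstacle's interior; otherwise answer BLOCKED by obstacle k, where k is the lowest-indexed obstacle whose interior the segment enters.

BLOCKED by obstacle 2

Obstacle 1 [(0,10) (8,0) (10,24) (3,22)]:
  edge (0,10)–(8,0): clear
  edge (8,0)–(10,24): clear
  edge (10,24)–(3,22): clear
  edge (3,22)–(0,10): clear
  midpoint (33/2,16) outside
  → clear
Obstacle 2 [(13,7) (22,8) (23,18) (15,22)]:
  edge (13,7)–(22,8): clear
  edge (22,8)–(23,18): crosses AB
  edge (23,18)–(15,22): clear
  edge (15,22)–(13,7): crosses AB
  → BLOCKED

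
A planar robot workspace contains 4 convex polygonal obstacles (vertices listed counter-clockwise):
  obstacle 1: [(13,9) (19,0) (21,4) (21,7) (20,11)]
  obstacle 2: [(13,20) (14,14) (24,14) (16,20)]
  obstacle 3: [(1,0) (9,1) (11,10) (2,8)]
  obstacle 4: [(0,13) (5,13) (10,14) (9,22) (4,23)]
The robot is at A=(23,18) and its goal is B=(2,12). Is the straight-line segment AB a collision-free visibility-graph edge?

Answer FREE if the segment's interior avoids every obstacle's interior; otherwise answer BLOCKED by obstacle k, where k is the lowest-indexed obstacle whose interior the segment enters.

BLOCKED by obstacle 2

Obstacle 1 [(13,9) (19,0) (21,4) (21,7) (20,11)]:
  edge (13,9)–(19,0): clear
  edge (19,0)–(21,4): clear
  edge (21,4)–(21,7): clear
  edge (21,7)–(20,11): clear
  edge (20,11)–(13,9): clear
  midpoint (25/2,15) outside
  → clear
Obstacle 2 [(13,20) (14,14) (24,14) (16,20)]:
  edge (13,20)–(14,14): crosses AB
  edge (14,14)–(24,14): clear
  edge (24,14)–(16,20): crosses AB
  edge (16,20)–(13,20): clear
  → BLOCKED
Obstacle 3 [(1,0) (9,1) (11,10) (2,8)]:
  edge (1,0)–(9,1): clear
  edge (9,1)–(11,10): clear
  edge (11,10)–(2,8): clear
  edge (2,8)–(1,0): clear
  midpoint (25/2,15) outside
  → clear
Obstacle 4 [(0,13) (5,13) (10,14) (9,22) (4,23)]:
  edge (0,13)–(5,13): clear
  edge (5,13)–(10,14): crosses AB
  edge (10,14)–(9,22): crosses AB
  edge (9,22)–(4,23): clear
  edge (4,23)–(0,13): clear
  → BLOCKED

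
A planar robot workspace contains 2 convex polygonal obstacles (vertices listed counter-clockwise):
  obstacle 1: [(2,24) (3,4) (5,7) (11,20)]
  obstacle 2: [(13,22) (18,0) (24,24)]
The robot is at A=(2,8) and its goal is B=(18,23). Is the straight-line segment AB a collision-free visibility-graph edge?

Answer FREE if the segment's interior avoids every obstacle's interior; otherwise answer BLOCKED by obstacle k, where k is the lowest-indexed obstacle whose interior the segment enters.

Obstacle 1 [(2,24) (3,4) (5,7) (11,20)]:
  edge (2,24)–(3,4): crosses AB
  edge (3,4)–(5,7): clear
  edge (5,7)–(11,20): crosses AB
  edge (11,20)–(2,24): clear
  → BLOCKED
Obstacle 2 [(13,22) (18,0) (24,24)]:
  edge (13,22)–(18,0): crosses AB
  edge (18,0)–(24,24): clear
  edge (24,24)–(13,22): crosses AB
  → BLOCKED

BLOCKED by obstacle 1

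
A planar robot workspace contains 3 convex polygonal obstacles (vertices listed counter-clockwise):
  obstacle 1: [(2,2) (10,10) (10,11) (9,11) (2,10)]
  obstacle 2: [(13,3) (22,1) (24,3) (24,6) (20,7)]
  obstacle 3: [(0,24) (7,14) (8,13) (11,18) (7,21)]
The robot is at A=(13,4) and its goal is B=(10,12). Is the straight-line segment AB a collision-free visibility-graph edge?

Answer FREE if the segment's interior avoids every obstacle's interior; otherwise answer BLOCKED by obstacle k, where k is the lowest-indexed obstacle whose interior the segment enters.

FREE

Obstacle 1 [(2,2) (10,10) (10,11) (9,11) (2,10)]:
  edge (2,2)–(10,10): clear
  edge (10,10)–(10,11): clear
  edge (10,11)–(9,11): clear
  edge (9,11)–(2,10): clear
  edge (2,10)–(2,2): clear
  midpoint (23/2,8) outside
  → clear
Obstacle 2 [(13,3) (22,1) (24,3) (24,6) (20,7)]:
  edge (13,3)–(22,1): clear
  edge (22,1)–(24,3): clear
  edge (24,3)–(24,6): clear
  edge (24,6)–(20,7): clear
  edge (20,7)–(13,3): clear
  midpoint (23/2,8) outside
  → clear
Obstacle 3 [(0,24) (7,14) (8,13) (11,18) (7,21)]:
  edge (0,24)–(7,14): clear
  edge (7,14)–(8,13): clear
  edge (8,13)–(11,18): clear
  edge (11,18)–(7,21): clear
  edge (7,21)–(0,24): clear
  midpoint (23/2,8) outside
  → clear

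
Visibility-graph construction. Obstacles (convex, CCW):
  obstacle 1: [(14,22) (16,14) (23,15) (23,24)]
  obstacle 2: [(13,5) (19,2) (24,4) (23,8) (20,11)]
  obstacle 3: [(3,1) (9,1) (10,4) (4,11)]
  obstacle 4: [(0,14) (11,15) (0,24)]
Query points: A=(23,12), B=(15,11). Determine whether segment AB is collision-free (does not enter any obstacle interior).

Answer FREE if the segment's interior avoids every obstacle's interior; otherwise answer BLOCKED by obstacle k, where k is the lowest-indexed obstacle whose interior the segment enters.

FREE

Obstacle 1 [(14,22) (16,14) (23,15) (23,24)]:
  edge (14,22)–(16,14): clear
  edge (16,14)–(23,15): clear
  edge (23,15)–(23,24): clear
  edge (23,24)–(14,22): clear
  midpoint (19,23/2) outside
  → clear
Obstacle 2 [(13,5) (19,2) (24,4) (23,8) (20,11)]:
  edge (13,5)–(19,2): clear
  edge (19,2)–(24,4): clear
  edge (24,4)–(23,8): clear
  edge (23,8)–(20,11): clear
  edge (20,11)–(13,5): clear
  midpoint (19,23/2) outside
  → clear
Obstacle 3 [(3,1) (9,1) (10,4) (4,11)]:
  edge (3,1)–(9,1): clear
  edge (9,1)–(10,4): clear
  edge (10,4)–(4,11): clear
  edge (4,11)–(3,1): clear
  midpoint (19,23/2) outside
  → clear
Obstacle 4 [(0,14) (11,15) (0,24)]:
  edge (0,14)–(11,15): clear
  edge (11,15)–(0,24): clear
  edge (0,24)–(0,14): clear
  midpoint (19,23/2) outside
  → clear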